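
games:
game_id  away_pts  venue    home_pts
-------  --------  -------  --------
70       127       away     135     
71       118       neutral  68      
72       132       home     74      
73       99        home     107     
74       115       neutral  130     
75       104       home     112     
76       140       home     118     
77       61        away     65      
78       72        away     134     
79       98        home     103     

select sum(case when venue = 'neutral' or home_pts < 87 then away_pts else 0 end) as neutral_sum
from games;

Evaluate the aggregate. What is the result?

426

game_id=70: ✗
game_id=71: ✓ → 118
game_id=72: ✓ → 132
game_id=73: ✗
game_id=74: ✓ → 115
game_id=75: ✗
game_id=76: ✗
game_id=77: ✓ → 61
game_id=78: ✗
game_id=79: ✗
neutral_sum = 118 + 132 + 115 + 61 = 426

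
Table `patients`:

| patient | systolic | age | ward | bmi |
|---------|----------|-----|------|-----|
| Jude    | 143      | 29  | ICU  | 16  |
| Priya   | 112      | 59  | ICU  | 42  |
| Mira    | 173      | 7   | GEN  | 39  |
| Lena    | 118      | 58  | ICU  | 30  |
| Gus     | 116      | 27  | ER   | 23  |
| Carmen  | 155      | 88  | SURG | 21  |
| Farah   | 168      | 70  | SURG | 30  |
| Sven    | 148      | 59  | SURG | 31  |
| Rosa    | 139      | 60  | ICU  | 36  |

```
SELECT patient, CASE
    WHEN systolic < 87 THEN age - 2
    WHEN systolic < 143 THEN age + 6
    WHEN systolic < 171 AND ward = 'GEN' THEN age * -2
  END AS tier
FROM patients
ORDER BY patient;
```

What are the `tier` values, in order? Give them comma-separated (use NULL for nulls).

NULL, NULL, 33, NULL, 64, NULL, 65, 66, NULL

patient=Carmen: (no match → NULL) → NULL
patient=Farah: (no match → NULL) → NULL
patient=Gus: systolic < 143 → 33
patient=Jude: (no match → NULL) → NULL
patient=Lena: systolic < 143 → 64
patient=Mira: (no match → NULL) → NULL
patient=Priya: systolic < 143 → 65
patient=Rosa: systolic < 143 → 66
patient=Sven: (no match → NULL) → NULL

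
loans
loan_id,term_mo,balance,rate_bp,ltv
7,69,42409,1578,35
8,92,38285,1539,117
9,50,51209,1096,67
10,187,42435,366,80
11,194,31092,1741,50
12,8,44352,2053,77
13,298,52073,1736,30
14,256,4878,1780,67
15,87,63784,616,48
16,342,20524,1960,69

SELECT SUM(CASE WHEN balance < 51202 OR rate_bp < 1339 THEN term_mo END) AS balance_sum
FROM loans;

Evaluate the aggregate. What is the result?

loan_id=7: ✓ → 69
loan_id=8: ✓ → 92
loan_id=9: ✓ → 50
loan_id=10: ✓ → 187
loan_id=11: ✓ → 194
loan_id=12: ✓ → 8
loan_id=13: ✗
loan_id=14: ✓ → 256
loan_id=15: ✓ → 87
loan_id=16: ✓ → 342
balance_sum = 69 + 92 + 50 + 187 + 194 + 8 + 256 + 87 + 342 = 1285

1285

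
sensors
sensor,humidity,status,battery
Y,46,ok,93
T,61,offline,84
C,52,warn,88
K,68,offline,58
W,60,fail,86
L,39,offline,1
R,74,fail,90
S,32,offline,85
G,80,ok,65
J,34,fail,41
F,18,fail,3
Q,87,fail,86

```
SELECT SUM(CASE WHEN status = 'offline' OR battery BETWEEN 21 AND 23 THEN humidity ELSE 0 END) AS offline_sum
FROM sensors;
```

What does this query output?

200

sensor=Y: ✗
sensor=T: ✓ → 61
sensor=C: ✗
sensor=K: ✓ → 68
sensor=W: ✗
sensor=L: ✓ → 39
sensor=R: ✗
sensor=S: ✓ → 32
sensor=G: ✗
sensor=J: ✗
sensor=F: ✗
sensor=Q: ✗
offline_sum = 61 + 68 + 39 + 32 = 200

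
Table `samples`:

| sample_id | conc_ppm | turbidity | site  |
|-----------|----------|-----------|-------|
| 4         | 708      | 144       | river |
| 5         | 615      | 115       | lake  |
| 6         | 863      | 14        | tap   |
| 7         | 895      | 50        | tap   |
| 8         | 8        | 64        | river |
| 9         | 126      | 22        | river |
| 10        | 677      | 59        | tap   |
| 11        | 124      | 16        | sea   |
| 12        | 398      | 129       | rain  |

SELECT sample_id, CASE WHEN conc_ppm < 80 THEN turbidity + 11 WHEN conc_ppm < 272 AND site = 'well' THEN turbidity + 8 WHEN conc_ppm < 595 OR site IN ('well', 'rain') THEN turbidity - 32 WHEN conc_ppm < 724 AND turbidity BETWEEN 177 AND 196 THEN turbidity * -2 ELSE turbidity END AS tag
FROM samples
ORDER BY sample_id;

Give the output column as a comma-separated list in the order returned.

sample_id=4: ELSE → 144
sample_id=5: ELSE → 115
sample_id=6: ELSE → 14
sample_id=7: ELSE → 50
sample_id=8: conc_ppm < 80 → 75
sample_id=9: conc_ppm < 595 OR site IN ('well', 'rain') → -10
sample_id=10: ELSE → 59
sample_id=11: conc_ppm < 595 OR site IN ('well', 'rain') → -16
sample_id=12: conc_ppm < 595 OR site IN ('well', 'rain') → 97

144, 115, 14, 50, 75, -10, 59, -16, 97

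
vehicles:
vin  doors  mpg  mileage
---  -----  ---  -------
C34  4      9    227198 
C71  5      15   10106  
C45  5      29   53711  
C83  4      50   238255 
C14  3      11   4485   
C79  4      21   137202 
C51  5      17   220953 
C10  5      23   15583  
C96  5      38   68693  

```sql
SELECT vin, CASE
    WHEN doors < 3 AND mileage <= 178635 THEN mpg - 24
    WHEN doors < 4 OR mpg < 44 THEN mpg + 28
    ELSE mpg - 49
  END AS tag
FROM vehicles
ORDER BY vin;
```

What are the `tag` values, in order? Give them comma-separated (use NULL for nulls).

vin=C10: doors < 4 OR mpg < 44 → 51
vin=C14: doors < 4 OR mpg < 44 → 39
vin=C34: doors < 4 OR mpg < 44 → 37
vin=C45: doors < 4 OR mpg < 44 → 57
vin=C51: doors < 4 OR mpg < 44 → 45
vin=C71: doors < 4 OR mpg < 44 → 43
vin=C79: doors < 4 OR mpg < 44 → 49
vin=C83: ELSE → 1
vin=C96: doors < 4 OR mpg < 44 → 66

51, 39, 37, 57, 45, 43, 49, 1, 66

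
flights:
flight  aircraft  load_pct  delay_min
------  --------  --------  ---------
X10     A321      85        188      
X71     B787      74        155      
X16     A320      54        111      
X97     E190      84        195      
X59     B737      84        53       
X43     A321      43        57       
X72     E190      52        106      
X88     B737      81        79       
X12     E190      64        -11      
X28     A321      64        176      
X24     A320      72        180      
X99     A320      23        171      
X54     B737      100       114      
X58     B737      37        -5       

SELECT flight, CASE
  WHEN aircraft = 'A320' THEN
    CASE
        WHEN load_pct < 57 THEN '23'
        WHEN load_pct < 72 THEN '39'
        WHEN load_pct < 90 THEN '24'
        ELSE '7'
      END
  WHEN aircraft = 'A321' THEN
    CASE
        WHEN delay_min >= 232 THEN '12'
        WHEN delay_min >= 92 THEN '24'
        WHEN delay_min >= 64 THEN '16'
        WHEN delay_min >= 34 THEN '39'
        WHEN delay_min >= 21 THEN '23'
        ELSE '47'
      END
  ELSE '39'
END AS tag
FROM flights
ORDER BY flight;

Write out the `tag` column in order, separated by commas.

flight=X10: aircraft='A321' → inner[delay_min >= 92] → 24
flight=X12: aircraft='E190' → outer ELSE → 39
flight=X16: aircraft='A320' → inner[load_pct < 57] → 23
flight=X24: aircraft='A320' → inner[load_pct < 90] → 24
flight=X28: aircraft='A321' → inner[delay_min >= 92] → 24
flight=X43: aircraft='A321' → inner[delay_min >= 34] → 39
flight=X54: aircraft='B737' → outer ELSE → 39
flight=X58: aircraft='B737' → outer ELSE → 39
flight=X59: aircraft='B737' → outer ELSE → 39
flight=X71: aircraft='B787' → outer ELSE → 39
flight=X72: aircraft='E190' → outer ELSE → 39
flight=X88: aircraft='B737' → outer ELSE → 39
flight=X97: aircraft='E190' → outer ELSE → 39
flight=X99: aircraft='A320' → inner[load_pct < 57] → 23

24, 39, 23, 24, 24, 39, 39, 39, 39, 39, 39, 39, 39, 23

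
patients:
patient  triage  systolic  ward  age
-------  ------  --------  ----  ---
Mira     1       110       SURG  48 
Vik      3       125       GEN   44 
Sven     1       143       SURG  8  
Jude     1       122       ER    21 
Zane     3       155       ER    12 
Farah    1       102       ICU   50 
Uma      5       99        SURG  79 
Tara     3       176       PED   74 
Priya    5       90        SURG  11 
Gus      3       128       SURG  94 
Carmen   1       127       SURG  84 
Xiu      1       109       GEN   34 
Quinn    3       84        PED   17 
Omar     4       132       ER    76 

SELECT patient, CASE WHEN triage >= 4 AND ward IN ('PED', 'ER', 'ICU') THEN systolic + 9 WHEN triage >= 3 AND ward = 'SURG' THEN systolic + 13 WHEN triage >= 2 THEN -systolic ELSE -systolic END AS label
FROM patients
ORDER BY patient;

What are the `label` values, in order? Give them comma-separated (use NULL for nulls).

patient=Carmen: ELSE → -127
patient=Farah: ELSE → -102
patient=Gus: triage >= 3 AND ward = 'SURG' → 141
patient=Jude: ELSE → -122
patient=Mira: ELSE → -110
patient=Omar: triage >= 4 AND ward IN ('PED', 'ER', 'ICU') → 141
patient=Priya: triage >= 3 AND ward = 'SURG' → 103
patient=Quinn: triage >= 2 → -84
patient=Sven: ELSE → -143
patient=Tara: triage >= 2 → -176
patient=Uma: triage >= 3 AND ward = 'SURG' → 112
patient=Vik: triage >= 2 → -125
patient=Xiu: ELSE → -109
patient=Zane: triage >= 2 → -155

-127, -102, 141, -122, -110, 141, 103, -84, -143, -176, 112, -125, -109, -155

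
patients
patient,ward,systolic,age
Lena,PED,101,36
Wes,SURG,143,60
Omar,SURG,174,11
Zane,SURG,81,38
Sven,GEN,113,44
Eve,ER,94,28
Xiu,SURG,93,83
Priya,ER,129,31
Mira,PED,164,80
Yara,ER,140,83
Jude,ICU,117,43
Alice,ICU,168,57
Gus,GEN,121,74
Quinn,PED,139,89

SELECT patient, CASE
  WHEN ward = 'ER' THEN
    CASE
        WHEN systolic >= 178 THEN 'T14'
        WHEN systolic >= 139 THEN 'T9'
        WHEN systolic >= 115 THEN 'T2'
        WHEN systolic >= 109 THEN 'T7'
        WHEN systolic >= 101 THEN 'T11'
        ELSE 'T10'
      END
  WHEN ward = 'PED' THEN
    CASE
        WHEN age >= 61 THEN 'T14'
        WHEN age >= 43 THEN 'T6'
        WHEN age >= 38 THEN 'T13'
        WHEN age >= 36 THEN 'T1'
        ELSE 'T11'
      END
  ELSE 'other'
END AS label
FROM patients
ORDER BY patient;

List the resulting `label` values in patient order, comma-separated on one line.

other, T10, other, other, T1, T14, other, T2, T14, other, other, other, T9, other

patient=Alice: ward='ICU' → outer ELSE → other
patient=Eve: ward='ER' → inner[ELSE] → T10
patient=Gus: ward='GEN' → outer ELSE → other
patient=Jude: ward='ICU' → outer ELSE → other
patient=Lena: ward='PED' → inner[age >= 36] → T1
patient=Mira: ward='PED' → inner[age >= 61] → T14
patient=Omar: ward='SURG' → outer ELSE → other
patient=Priya: ward='ER' → inner[systolic >= 115] → T2
patient=Quinn: ward='PED' → inner[age >= 61] → T14
patient=Sven: ward='GEN' → outer ELSE → other
patient=Wes: ward='SURG' → outer ELSE → other
patient=Xiu: ward='SURG' → outer ELSE → other
patient=Yara: ward='ER' → inner[systolic >= 139] → T9
patient=Zane: ward='SURG' → outer ELSE → other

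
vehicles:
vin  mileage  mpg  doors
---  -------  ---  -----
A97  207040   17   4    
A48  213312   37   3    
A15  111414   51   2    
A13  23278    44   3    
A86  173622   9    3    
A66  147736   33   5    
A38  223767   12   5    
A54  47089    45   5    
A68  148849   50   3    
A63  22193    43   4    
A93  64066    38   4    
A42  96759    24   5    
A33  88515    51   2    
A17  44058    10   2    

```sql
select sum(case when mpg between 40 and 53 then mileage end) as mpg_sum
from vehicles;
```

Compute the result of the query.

441338

vin=A97: ✗
vin=A48: ✗
vin=A15: ✓ → 111414
vin=A13: ✓ → 23278
vin=A86: ✗
vin=A66: ✗
vin=A38: ✗
vin=A54: ✓ → 47089
vin=A68: ✓ → 148849
vin=A63: ✓ → 22193
vin=A93: ✗
vin=A42: ✗
vin=A33: ✓ → 88515
vin=A17: ✗
mpg_sum = 111414 + 23278 + 47089 + 148849 + 22193 + 88515 = 441338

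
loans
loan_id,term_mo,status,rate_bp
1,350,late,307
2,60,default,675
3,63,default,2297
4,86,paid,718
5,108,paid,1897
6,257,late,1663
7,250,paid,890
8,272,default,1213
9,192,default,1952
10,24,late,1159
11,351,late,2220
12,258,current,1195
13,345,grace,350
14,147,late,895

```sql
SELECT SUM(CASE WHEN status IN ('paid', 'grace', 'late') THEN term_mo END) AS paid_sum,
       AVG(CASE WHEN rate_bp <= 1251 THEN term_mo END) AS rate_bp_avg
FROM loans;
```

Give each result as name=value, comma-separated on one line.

paid_sum=1918, rate_bp_avg=199.1111111111

[paid_sum: status IN ('paid', 'grace', 'late')]
loan_id=1: ✓ → 350
loan_id=2: ✗
loan_id=3: ✗
loan_id=4: ✓ → 86
loan_id=5: ✓ → 108
loan_id=6: ✓ → 257
loan_id=7: ✓ → 250
loan_id=8: ✗
loan_id=9: ✗
loan_id=10: ✓ → 24
loan_id=11: ✓ → 351
loan_id=12: ✗
loan_id=13: ✓ → 345
loan_id=14: ✓ → 147
paid_sum = 350 + 86 + 108 + 257 + 250 + 24 + 351 + 345 + 147 = 1918
—
[rate_bp_avg: rate_bp <= 1251]
loan_id=1: ✓ → 350
loan_id=2: ✓ → 60
loan_id=3: ✗
loan_id=4: ✓ → 86
loan_id=5: ✗
loan_id=6: ✗
loan_id=7: ✓ → 250
loan_id=8: ✓ → 272
loan_id=9: ✗
loan_id=10: ✓ → 24
loan_id=11: ✗
loan_id=12: ✓ → 258
loan_id=13: ✓ → 345
loan_id=14: ✓ → 147
rate_bp_avg = (350 + 60 + 86 + 250 + 272 + 24 + 258 + 345 + 147) / 9 = 199.1111111111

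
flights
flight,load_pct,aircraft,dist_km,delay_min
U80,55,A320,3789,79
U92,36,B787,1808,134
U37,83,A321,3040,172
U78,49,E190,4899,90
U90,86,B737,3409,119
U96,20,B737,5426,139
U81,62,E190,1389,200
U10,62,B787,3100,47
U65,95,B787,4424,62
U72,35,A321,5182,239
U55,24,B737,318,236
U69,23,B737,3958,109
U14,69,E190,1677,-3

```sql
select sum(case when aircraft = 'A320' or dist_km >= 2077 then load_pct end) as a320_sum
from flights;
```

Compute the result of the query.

508

flight=U80: ✓ → 55
flight=U92: ✗
flight=U37: ✓ → 83
flight=U78: ✓ → 49
flight=U90: ✓ → 86
flight=U96: ✓ → 20
flight=U81: ✗
flight=U10: ✓ → 62
flight=U65: ✓ → 95
flight=U72: ✓ → 35
flight=U55: ✗
flight=U69: ✓ → 23
flight=U14: ✗
a320_sum = 55 + 83 + 49 + 86 + 20 + 62 + 95 + 35 + 23 = 508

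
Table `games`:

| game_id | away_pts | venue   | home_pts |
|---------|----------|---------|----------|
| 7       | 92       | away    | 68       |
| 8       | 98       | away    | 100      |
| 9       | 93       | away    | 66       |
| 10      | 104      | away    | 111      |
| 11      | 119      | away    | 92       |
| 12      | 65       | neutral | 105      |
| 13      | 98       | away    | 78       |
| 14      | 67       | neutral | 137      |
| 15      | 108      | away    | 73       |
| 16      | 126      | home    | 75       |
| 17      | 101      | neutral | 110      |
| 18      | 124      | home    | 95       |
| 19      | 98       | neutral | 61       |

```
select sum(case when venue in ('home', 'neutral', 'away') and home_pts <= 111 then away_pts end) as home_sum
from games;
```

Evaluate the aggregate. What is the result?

1226

game_id=7: ✓ → 92
game_id=8: ✓ → 98
game_id=9: ✓ → 93
game_id=10: ✓ → 104
game_id=11: ✓ → 119
game_id=12: ✓ → 65
game_id=13: ✓ → 98
game_id=14: ✗
game_id=15: ✓ → 108
game_id=16: ✓ → 126
game_id=17: ✓ → 101
game_id=18: ✓ → 124
game_id=19: ✓ → 98
home_sum = 92 + 98 + 93 + 104 + 119 + 65 + 98 + 108 + 126 + 101 + 124 + 98 = 1226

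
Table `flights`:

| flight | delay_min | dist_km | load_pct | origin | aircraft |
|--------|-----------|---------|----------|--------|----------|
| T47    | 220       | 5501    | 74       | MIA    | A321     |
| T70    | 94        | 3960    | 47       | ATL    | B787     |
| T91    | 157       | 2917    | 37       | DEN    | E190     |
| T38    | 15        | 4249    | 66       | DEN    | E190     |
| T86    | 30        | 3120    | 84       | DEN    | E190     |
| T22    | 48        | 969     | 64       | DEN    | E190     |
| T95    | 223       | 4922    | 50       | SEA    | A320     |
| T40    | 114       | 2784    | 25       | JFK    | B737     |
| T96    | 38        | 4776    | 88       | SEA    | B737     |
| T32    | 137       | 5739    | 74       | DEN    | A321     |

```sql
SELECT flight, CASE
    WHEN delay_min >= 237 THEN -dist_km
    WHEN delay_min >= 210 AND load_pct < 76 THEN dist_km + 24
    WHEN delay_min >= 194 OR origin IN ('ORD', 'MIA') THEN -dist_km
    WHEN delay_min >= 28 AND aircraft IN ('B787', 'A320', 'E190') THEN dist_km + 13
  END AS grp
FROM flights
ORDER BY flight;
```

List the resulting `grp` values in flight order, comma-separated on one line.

flight=T22: delay_min >= 28 AND aircraft IN ('B787', 'A320', 'E190') → 982
flight=T32: (no match → NULL) → NULL
flight=T38: (no match → NULL) → NULL
flight=T40: (no match → NULL) → NULL
flight=T47: delay_min >= 210 AND load_pct < 76 → 5525
flight=T70: delay_min >= 28 AND aircraft IN ('B787', 'A320', 'E190') → 3973
flight=T86: delay_min >= 28 AND aircraft IN ('B787', 'A320', 'E190') → 3133
flight=T91: delay_min >= 28 AND aircraft IN ('B787', 'A320', 'E190') → 2930
flight=T95: delay_min >= 210 AND load_pct < 76 → 4946
flight=T96: (no match → NULL) → NULL

982, NULL, NULL, NULL, 5525, 3973, 3133, 2930, 4946, NULL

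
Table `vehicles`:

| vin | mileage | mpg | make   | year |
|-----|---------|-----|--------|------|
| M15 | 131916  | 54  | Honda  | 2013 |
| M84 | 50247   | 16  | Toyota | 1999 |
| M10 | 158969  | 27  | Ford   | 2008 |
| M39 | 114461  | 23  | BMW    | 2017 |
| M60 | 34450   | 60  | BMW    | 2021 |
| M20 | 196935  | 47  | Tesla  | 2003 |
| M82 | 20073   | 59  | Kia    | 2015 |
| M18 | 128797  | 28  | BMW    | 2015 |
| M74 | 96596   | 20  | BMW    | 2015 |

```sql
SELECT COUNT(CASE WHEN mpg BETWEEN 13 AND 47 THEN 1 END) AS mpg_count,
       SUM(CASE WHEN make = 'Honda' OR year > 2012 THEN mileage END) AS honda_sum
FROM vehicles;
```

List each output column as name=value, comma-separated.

[mpg_count: mpg BETWEEN 13 AND 47]
vin=M15: ✗
vin=M84: ✓ → 1
vin=M10: ✓ → 1
vin=M39: ✓ → 1
vin=M60: ✗
vin=M20: ✓ → 1
vin=M82: ✗
vin=M18: ✓ → 1
vin=M74: ✓ → 1
mpg_count = COUNT(1, 1, 1, 1, 1, 1) = 6
—
[honda_sum: make = 'Honda' OR year > 2012]
vin=M15: ✓ → 131916
vin=M84: ✗
vin=M10: ✗
vin=M39: ✓ → 114461
vin=M60: ✓ → 34450
vin=M20: ✗
vin=M82: ✓ → 20073
vin=M18: ✓ → 128797
vin=M74: ✓ → 96596
honda_sum = 131916 + 114461 + 34450 + 20073 + 128797 + 96596 = 526293

mpg_count=6, honda_sum=526293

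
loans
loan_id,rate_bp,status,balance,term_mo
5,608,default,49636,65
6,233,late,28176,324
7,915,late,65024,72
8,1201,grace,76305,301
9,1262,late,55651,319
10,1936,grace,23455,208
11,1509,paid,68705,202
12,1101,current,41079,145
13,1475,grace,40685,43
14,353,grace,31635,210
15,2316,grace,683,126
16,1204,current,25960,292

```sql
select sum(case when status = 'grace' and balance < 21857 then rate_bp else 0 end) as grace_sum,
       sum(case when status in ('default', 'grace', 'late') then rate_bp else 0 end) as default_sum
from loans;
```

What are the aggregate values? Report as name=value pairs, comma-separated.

[grace_sum: status = 'grace' and balance < 21857]
loan_id=5: ✗
loan_id=6: ✗
loan_id=7: ✗
loan_id=8: ✗
loan_id=9: ✗
loan_id=10: ✗
loan_id=11: ✗
loan_id=12: ✗
loan_id=13: ✗
loan_id=14: ✗
loan_id=15: ✓ → 2316
loan_id=16: ✗
grace_sum = 2316
—
[default_sum: status in ('default', 'grace', 'late')]
loan_id=5: ✓ → 608
loan_id=6: ✓ → 233
loan_id=7: ✓ → 915
loan_id=8: ✓ → 1201
loan_id=9: ✓ → 1262
loan_id=10: ✓ → 1936
loan_id=11: ✗
loan_id=12: ✗
loan_id=13: ✓ → 1475
loan_id=14: ✓ → 353
loan_id=15: ✓ → 2316
loan_id=16: ✗
default_sum = 608 + 233 + 915 + 1201 + 1262 + 1936 + 1475 + 353 + 2316 = 10299

grace_sum=2316, default_sum=10299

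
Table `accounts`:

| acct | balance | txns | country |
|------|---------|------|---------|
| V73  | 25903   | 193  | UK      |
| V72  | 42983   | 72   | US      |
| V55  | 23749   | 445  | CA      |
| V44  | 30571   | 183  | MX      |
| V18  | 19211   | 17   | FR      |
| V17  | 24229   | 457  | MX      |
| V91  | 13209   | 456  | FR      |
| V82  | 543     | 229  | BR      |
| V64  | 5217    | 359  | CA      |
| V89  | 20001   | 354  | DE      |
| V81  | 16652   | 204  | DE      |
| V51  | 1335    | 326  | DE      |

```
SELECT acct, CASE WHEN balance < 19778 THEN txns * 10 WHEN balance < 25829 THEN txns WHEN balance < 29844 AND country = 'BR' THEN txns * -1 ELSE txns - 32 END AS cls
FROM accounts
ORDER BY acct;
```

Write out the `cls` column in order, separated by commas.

457, 170, 151, 3260, 445, 3590, 40, 161, 2040, 2290, 354, 4560

acct=V17: balance < 25829 → 457
acct=V18: balance < 19778 → 170
acct=V44: ELSE → 151
acct=V51: balance < 19778 → 3260
acct=V55: balance < 25829 → 445
acct=V64: balance < 19778 → 3590
acct=V72: ELSE → 40
acct=V73: ELSE → 161
acct=V81: balance < 19778 → 2040
acct=V82: balance < 19778 → 2290
acct=V89: balance < 25829 → 354
acct=V91: balance < 19778 → 4560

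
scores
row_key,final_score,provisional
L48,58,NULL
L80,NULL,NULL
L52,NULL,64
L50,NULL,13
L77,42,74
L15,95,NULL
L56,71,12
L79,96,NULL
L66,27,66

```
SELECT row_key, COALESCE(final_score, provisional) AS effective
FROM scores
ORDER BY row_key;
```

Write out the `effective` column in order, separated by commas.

95, 58, 13, 64, 71, 27, 42, 96, NULL

row_key=L15: final_score=95 → 95
row_key=L48: final_score=58 → 58
row_key=L50: final_score=NULL, provisional=13 → 13
row_key=L52: final_score=NULL, provisional=64 → 64
row_key=L56: final_score=71 → 71
row_key=L66: final_score=27 → 27
row_key=L77: final_score=42 → 42
row_key=L79: final_score=96 → 96
row_key=L80: final_score=NULL, provisional=NULL (all NULL) → NULL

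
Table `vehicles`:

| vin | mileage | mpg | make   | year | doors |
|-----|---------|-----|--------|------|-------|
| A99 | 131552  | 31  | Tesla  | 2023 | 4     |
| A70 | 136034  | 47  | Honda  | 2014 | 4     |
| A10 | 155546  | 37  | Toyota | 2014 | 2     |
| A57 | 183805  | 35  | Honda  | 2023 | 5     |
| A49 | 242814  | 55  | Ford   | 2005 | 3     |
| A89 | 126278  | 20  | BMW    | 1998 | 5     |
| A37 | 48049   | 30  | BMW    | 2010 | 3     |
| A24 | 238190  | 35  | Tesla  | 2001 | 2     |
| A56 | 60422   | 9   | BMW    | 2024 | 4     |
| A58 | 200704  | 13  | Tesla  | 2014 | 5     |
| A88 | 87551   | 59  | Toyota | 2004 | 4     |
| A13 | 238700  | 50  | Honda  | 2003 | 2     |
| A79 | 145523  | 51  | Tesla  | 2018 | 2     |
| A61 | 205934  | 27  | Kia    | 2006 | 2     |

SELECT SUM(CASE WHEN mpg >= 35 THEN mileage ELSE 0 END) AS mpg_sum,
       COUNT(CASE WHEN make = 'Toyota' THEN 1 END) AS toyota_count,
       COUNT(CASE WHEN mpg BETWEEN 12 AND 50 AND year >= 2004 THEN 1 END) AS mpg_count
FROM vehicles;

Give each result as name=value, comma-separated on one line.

mpg_sum=1428163, toyota_count=2, mpg_count=7

[mpg_sum: mpg >= 35]
vin=A99: ✗
vin=A70: ✓ → 136034
vin=A10: ✓ → 155546
vin=A57: ✓ → 183805
vin=A49: ✓ → 242814
vin=A89: ✗
vin=A37: ✗
vin=A24: ✓ → 238190
vin=A56: ✗
vin=A58: ✗
vin=A88: ✓ → 87551
vin=A13: ✓ → 238700
vin=A79: ✓ → 145523
vin=A61: ✗
mpg_sum = 136034 + 155546 + 183805 + 242814 + 238190 + 87551 + 238700 + 145523 = 1428163
—
[toyota_count: make = 'Toyota']
vin=A99: ✗
vin=A70: ✗
vin=A10: ✓ → 1
vin=A57: ✗
vin=A49: ✗
vin=A89: ✗
vin=A37: ✗
vin=A24: ✗
vin=A56: ✗
vin=A58: ✗
vin=A88: ✓ → 1
vin=A13: ✗
vin=A79: ✗
vin=A61: ✗
toyota_count = COUNT(1, 1) = 2
—
[mpg_count: mpg BETWEEN 12 AND 50 AND year >= 2004]
vin=A99: ✓ → 1
vin=A70: ✓ → 1
vin=A10: ✓ → 1
vin=A57: ✓ → 1
vin=A49: ✗
vin=A89: ✗
vin=A37: ✓ → 1
vin=A24: ✗
vin=A56: ✗
vin=A58: ✓ → 1
vin=A88: ✗
vin=A13: ✗
vin=A79: ✗
vin=A61: ✓ → 1
mpg_count = COUNT(1, 1, 1, 1, 1, 1, 1) = 7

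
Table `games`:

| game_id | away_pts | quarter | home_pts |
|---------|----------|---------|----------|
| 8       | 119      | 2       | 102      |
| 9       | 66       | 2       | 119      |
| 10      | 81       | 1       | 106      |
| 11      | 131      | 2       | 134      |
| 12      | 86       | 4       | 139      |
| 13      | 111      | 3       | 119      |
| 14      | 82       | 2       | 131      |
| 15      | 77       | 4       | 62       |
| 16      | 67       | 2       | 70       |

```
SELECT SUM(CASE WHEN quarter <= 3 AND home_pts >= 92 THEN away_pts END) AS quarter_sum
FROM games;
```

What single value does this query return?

game_id=8: ✓ → 119
game_id=9: ✓ → 66
game_id=10: ✓ → 81
game_id=11: ✓ → 131
game_id=12: ✗
game_id=13: ✓ → 111
game_id=14: ✓ → 82
game_id=15: ✗
game_id=16: ✗
quarter_sum = 119 + 66 + 81 + 131 + 111 + 82 = 590

590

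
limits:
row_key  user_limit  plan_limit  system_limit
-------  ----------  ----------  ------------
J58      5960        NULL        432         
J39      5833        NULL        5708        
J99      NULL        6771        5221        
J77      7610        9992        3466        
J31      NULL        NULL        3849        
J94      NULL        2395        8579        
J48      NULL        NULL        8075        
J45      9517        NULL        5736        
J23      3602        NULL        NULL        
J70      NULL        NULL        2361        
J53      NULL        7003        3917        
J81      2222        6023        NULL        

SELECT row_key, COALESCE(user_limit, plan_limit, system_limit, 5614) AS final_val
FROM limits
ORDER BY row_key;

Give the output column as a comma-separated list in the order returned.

row_key=J23: user_limit=3602 → 3602
row_key=J31: user_limit=NULL, plan_limit=NULL, system_limit=3849 → 3849
row_key=J39: user_limit=5833 → 5833
row_key=J45: user_limit=9517 → 9517
row_key=J48: user_limit=NULL, plan_limit=NULL, system_limit=8075 → 8075
row_key=J53: user_limit=NULL, plan_limit=7003 → 7003
row_key=J58: user_limit=5960 → 5960
row_key=J70: user_limit=NULL, plan_limit=NULL, system_limit=2361 → 2361
row_key=J77: user_limit=7610 → 7610
row_key=J81: user_limit=2222 → 2222
row_key=J94: user_limit=NULL, plan_limit=2395 → 2395
row_key=J99: user_limit=NULL, plan_limit=6771 → 6771

3602, 3849, 5833, 9517, 8075, 7003, 5960, 2361, 7610, 2222, 2395, 6771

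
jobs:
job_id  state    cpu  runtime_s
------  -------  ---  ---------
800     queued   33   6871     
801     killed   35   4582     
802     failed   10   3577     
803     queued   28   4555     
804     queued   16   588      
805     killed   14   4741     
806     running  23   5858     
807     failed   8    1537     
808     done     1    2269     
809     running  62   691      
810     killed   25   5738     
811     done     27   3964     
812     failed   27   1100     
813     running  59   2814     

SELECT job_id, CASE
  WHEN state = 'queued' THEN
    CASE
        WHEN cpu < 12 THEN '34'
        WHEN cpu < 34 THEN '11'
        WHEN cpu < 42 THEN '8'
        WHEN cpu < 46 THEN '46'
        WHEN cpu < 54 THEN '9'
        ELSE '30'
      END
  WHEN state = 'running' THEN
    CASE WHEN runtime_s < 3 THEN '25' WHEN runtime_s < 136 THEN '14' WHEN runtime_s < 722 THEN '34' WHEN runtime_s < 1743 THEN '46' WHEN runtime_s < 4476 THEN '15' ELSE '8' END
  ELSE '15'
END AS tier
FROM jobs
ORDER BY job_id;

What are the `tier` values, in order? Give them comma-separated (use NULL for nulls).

11, 15, 15, 11, 11, 15, 8, 15, 15, 34, 15, 15, 15, 15

job_id=800: state='queued' → inner[cpu < 34] → 11
job_id=801: state='killed' → outer ELSE → 15
job_id=802: state='failed' → outer ELSE → 15
job_id=803: state='queued' → inner[cpu < 34] → 11
job_id=804: state='queued' → inner[cpu < 34] → 11
job_id=805: state='killed' → outer ELSE → 15
job_id=806: state='running' → inner[ELSE] → 8
job_id=807: state='failed' → outer ELSE → 15
job_id=808: state='done' → outer ELSE → 15
job_id=809: state='running' → inner[runtime_s < 722] → 34
job_id=810: state='killed' → outer ELSE → 15
job_id=811: state='done' → outer ELSE → 15
job_id=812: state='failed' → outer ELSE → 15
job_id=813: state='running' → inner[runtime_s < 4476] → 15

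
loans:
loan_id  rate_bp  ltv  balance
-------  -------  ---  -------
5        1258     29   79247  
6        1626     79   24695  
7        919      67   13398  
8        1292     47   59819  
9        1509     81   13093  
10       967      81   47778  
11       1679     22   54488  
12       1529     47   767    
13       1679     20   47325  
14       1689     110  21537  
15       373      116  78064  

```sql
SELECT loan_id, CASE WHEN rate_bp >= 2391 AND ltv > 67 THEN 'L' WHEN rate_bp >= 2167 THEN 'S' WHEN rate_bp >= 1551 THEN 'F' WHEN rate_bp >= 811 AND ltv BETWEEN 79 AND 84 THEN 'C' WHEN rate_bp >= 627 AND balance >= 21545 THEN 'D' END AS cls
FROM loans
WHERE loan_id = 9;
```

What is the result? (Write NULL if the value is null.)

loan_id = 9: rate_bp=1509, ltv=81, balance=13093.
rate_bp >= 2391 AND ltv > 67 → false
rate_bp >= 2167 → false
rate_bp >= 1551 → false
rate_bp >= 811 AND ltv BETWEEN 79 AND 84 → true → C

C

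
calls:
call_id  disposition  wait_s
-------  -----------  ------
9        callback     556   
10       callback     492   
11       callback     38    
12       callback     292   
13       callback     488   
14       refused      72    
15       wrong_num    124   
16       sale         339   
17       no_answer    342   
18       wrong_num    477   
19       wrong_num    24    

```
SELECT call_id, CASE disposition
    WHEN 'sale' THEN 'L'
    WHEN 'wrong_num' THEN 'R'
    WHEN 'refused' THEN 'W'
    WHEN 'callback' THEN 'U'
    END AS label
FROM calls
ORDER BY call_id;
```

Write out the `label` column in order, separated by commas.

U, U, U, U, U, W, R, L, NULL, R, R

call_id=9: disposition='callback' → U
call_id=10: disposition='callback' → U
call_id=11: disposition='callback' → U
call_id=12: disposition='callback' → U
call_id=13: disposition='callback' → U
call_id=14: disposition='refused' → W
call_id=15: disposition='wrong_num' → R
call_id=16: disposition='sale' → L
call_id=17: (no match → NULL) → NULL
call_id=18: disposition='wrong_num' → R
call_id=19: disposition='wrong_num' → R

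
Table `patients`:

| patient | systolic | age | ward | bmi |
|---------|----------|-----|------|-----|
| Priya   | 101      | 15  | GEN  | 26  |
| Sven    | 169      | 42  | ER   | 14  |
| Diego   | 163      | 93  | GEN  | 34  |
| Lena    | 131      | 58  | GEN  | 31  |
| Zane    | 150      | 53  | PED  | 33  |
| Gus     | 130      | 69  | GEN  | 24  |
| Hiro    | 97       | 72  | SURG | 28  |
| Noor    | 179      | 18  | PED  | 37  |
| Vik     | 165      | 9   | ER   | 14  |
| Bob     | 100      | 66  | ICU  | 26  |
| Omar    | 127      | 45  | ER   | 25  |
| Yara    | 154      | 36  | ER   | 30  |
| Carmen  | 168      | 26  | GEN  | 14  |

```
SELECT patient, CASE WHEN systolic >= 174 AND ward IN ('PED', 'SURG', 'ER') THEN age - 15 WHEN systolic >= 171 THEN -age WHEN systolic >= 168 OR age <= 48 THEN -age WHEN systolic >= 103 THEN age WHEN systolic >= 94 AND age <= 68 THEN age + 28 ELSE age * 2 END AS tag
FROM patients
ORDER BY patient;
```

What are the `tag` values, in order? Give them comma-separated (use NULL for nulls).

patient=Bob: systolic >= 94 AND age <= 68 → 94
patient=Carmen: systolic >= 168 OR age <= 48 → -26
patient=Diego: systolic >= 103 → 93
patient=Gus: systolic >= 103 → 69
patient=Hiro: ELSE → 144
patient=Lena: systolic >= 103 → 58
patient=Noor: systolic >= 174 AND ward IN ('PED', 'SURG', 'ER') → 3
patient=Omar: systolic >= 168 OR age <= 48 → -45
patient=Priya: systolic >= 168 OR age <= 48 → -15
patient=Sven: systolic >= 168 OR age <= 48 → -42
patient=Vik: systolic >= 168 OR age <= 48 → -9
patient=Yara: systolic >= 168 OR age <= 48 → -36
patient=Zane: systolic >= 103 → 53

94, -26, 93, 69, 144, 58, 3, -45, -15, -42, -9, -36, 53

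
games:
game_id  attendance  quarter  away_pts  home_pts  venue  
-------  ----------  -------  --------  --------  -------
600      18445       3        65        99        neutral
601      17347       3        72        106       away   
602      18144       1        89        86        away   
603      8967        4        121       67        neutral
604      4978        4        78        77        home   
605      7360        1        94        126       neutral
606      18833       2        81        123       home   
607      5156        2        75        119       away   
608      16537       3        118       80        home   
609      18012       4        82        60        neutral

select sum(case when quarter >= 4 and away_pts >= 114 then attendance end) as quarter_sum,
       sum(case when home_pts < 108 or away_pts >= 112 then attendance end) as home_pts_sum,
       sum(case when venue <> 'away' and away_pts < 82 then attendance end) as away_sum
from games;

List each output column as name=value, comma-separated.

quarter_sum=8967, home_pts_sum=102430, away_sum=42256

[quarter_sum: quarter >= 4 and away_pts >= 114]
game_id=600: ✗
game_id=601: ✗
game_id=602: ✗
game_id=603: ✓ → 8967
game_id=604: ✗
game_id=605: ✗
game_id=606: ✗
game_id=607: ✗
game_id=608: ✗
game_id=609: ✗
quarter_sum = 8967
—
[home_pts_sum: home_pts < 108 or away_pts >= 112]
game_id=600: ✓ → 18445
game_id=601: ✓ → 17347
game_id=602: ✓ → 18144
game_id=603: ✓ → 8967
game_id=604: ✓ → 4978
game_id=605: ✗
game_id=606: ✗
game_id=607: ✗
game_id=608: ✓ → 16537
game_id=609: ✓ → 18012
home_pts_sum = 18445 + 17347 + 18144 + 8967 + 4978 + 16537 + 18012 = 102430
—
[away_sum: venue <> 'away' and away_pts < 82]
game_id=600: ✓ → 18445
game_id=601: ✗
game_id=602: ✗
game_id=603: ✗
game_id=604: ✓ → 4978
game_id=605: ✗
game_id=606: ✓ → 18833
game_id=607: ✗
game_id=608: ✗
game_id=609: ✗
away_sum = 18445 + 4978 + 18833 = 42256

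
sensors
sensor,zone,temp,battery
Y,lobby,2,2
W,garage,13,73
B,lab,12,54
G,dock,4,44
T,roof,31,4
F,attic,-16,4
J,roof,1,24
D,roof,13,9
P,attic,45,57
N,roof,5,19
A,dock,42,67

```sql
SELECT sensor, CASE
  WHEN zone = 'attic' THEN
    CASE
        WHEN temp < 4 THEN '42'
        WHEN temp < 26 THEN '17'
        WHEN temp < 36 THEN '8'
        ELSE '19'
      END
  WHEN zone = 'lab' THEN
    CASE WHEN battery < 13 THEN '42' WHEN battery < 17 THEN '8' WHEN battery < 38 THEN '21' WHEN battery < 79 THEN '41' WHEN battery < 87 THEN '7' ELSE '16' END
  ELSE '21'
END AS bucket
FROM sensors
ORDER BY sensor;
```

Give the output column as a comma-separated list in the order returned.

sensor=A: zone='dock' → outer ELSE → 21
sensor=B: zone='lab' → inner[battery < 79] → 41
sensor=D: zone='roof' → outer ELSE → 21
sensor=F: zone='attic' → inner[temp < 4] → 42
sensor=G: zone='dock' → outer ELSE → 21
sensor=J: zone='roof' → outer ELSE → 21
sensor=N: zone='roof' → outer ELSE → 21
sensor=P: zone='attic' → inner[ELSE] → 19
sensor=T: zone='roof' → outer ELSE → 21
sensor=W: zone='garage' → outer ELSE → 21
sensor=Y: zone='lobby' → outer ELSE → 21

21, 41, 21, 42, 21, 21, 21, 19, 21, 21, 21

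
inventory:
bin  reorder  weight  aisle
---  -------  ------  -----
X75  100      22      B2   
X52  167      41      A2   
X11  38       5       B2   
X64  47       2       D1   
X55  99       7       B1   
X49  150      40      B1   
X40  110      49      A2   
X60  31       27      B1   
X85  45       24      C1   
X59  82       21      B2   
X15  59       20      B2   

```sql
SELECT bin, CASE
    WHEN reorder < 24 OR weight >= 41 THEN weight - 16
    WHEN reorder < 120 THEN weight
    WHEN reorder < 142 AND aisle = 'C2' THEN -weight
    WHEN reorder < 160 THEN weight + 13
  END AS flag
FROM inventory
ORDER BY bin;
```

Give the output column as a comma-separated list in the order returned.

bin=X11: reorder < 120 → 5
bin=X15: reorder < 120 → 20
bin=X40: reorder < 24 OR weight >= 41 → 33
bin=X49: reorder < 160 → 53
bin=X52: reorder < 24 OR weight >= 41 → 25
bin=X55: reorder < 120 → 7
bin=X59: reorder < 120 → 21
bin=X60: reorder < 120 → 27
bin=X64: reorder < 120 → 2
bin=X75: reorder < 120 → 22
bin=X85: reorder < 120 → 24

5, 20, 33, 53, 25, 7, 21, 27, 2, 22, 24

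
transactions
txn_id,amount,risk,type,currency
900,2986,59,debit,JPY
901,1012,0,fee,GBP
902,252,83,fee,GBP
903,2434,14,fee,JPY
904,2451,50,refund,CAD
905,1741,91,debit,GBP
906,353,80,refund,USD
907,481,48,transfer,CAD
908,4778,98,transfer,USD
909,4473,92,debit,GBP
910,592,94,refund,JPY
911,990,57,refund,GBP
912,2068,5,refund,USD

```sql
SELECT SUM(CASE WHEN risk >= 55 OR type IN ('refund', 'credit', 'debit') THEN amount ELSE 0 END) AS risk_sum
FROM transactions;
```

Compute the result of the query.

20684

txn_id=900: ✓ → 2986
txn_id=901: ✗
txn_id=902: ✓ → 252
txn_id=903: ✗
txn_id=904: ✓ → 2451
txn_id=905: ✓ → 1741
txn_id=906: ✓ → 353
txn_id=907: ✗
txn_id=908: ✓ → 4778
txn_id=909: ✓ → 4473
txn_id=910: ✓ → 592
txn_id=911: ✓ → 990
txn_id=912: ✓ → 2068
risk_sum = 2986 + 252 + 2451 + 1741 + 353 + 4778 + 4473 + 592 + 990 + 2068 = 20684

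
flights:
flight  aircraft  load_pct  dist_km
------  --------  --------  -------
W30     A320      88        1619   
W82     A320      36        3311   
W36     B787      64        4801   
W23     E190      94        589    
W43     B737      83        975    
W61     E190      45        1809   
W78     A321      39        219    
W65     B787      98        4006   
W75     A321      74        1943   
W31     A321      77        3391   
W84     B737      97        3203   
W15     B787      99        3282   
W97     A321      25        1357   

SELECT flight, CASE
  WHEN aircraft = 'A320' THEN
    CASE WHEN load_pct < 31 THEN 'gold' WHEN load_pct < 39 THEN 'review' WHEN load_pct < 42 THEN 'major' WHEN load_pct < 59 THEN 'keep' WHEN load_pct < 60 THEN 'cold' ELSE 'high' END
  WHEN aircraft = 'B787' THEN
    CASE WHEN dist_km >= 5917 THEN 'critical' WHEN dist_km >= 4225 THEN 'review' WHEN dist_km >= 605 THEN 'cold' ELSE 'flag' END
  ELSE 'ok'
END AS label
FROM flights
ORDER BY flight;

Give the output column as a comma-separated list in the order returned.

flight=W15: aircraft='B787' → inner[dist_km >= 605] → cold
flight=W23: aircraft='E190' → outer ELSE → ok
flight=W30: aircraft='A320' → inner[ELSE] → high
flight=W31: aircraft='A321' → outer ELSE → ok
flight=W36: aircraft='B787' → inner[dist_km >= 4225] → review
flight=W43: aircraft='B737' → outer ELSE → ok
flight=W61: aircraft='E190' → outer ELSE → ok
flight=W65: aircraft='B787' → inner[dist_km >= 605] → cold
flight=W75: aircraft='A321' → outer ELSE → ok
flight=W78: aircraft='A321' → outer ELSE → ok
flight=W82: aircraft='A320' → inner[load_pct < 39] → review
flight=W84: aircraft='B737' → outer ELSE → ok
flight=W97: aircraft='A321' → outer ELSE → ok

cold, ok, high, ok, review, ok, ok, cold, ok, ok, review, ok, ok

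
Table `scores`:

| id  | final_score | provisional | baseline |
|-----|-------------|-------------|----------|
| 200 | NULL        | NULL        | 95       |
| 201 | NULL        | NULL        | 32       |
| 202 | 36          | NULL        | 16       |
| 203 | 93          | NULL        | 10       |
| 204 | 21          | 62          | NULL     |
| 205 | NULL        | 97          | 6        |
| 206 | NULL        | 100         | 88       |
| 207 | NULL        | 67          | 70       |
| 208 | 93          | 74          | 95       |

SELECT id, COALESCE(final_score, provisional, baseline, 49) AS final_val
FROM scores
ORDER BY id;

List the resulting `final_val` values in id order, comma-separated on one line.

95, 32, 36, 93, 21, 97, 100, 67, 93

id=200: final_score=NULL, provisional=NULL, baseline=95 → 95
id=201: final_score=NULL, provisional=NULL, baseline=32 → 32
id=202: final_score=36 → 36
id=203: final_score=93 → 93
id=204: final_score=21 → 21
id=205: final_score=NULL, provisional=97 → 97
id=206: final_score=NULL, provisional=100 → 100
id=207: final_score=NULL, provisional=67 → 67
id=208: final_score=93 → 93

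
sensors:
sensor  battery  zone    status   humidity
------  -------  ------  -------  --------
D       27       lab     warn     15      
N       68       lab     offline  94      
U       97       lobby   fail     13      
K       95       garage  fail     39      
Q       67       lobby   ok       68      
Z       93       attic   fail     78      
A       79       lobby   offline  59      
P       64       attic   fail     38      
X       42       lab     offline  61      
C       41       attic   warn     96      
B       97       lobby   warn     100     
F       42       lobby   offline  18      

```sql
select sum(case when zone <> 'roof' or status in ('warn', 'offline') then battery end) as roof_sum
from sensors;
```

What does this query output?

812

sensor=D: ✓ → 27
sensor=N: ✓ → 68
sensor=U: ✓ → 97
sensor=K: ✓ → 95
sensor=Q: ✓ → 67
sensor=Z: ✓ → 93
sensor=A: ✓ → 79
sensor=P: ✓ → 64
sensor=X: ✓ → 42
sensor=C: ✓ → 41
sensor=B: ✓ → 97
sensor=F: ✓ → 42
roof_sum = 27 + 68 + 97 + 95 + 67 + 93 + 79 + 64 + 42 + 41 + 97 + 42 = 812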